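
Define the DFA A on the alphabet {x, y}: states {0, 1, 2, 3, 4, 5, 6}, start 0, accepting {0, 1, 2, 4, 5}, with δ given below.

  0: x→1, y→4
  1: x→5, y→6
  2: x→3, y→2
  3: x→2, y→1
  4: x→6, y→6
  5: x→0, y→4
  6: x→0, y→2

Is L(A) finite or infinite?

infinite

State 0 is reachable from the start and can reach an accepting state, and it lies on the cycle 0 → 1 → 5 → 0.
Traversing that cycle any number of times yields accepted strings of unbounded length, so the language is infinite.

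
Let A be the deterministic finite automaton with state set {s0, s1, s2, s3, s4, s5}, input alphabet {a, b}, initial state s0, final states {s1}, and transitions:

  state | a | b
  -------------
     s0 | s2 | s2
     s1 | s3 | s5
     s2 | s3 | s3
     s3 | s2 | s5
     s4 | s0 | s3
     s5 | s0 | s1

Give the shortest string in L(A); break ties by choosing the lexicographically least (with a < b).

A breadth-first search from s0 reaches an accepting state first via the path s0 → s2 → s3 → s5 → s1 on input aabb.
No string of length < 4 is accepted (BFS exhausts all shorter strings without reaching an accepting state), and aabb is the lexicographically least accepting string of length 4.

aabb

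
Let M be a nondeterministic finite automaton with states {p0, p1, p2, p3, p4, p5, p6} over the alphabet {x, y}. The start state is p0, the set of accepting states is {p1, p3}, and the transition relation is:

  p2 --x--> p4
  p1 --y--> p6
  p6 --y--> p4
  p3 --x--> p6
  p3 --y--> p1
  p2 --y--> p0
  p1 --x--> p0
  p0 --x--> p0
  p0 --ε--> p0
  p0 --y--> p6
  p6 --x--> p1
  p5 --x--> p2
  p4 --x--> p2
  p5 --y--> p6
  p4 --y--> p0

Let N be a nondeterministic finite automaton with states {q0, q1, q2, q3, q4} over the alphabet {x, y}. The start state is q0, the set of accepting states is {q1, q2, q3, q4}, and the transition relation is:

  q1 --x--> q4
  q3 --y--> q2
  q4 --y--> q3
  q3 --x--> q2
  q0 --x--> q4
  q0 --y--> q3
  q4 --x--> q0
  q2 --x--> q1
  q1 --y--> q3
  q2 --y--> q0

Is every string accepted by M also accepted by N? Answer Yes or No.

Exploring the product automaton M × N from the start pair (p0, q0), following both machines on each input symbol, reaches 20 state pairs: (p0, q0), (p0, q4), (p6, q3), (p1, q2), (p4, q2), (p0, q1), (p6, q0), (p2, q1), (p1, q4), (p4, q3), (p4, q4), (p0, q3), (p2, q2), (p0, q2), (p2, q0), (p6, q2), (p4, q1), (p1, q1), (p4, q0), (p2, q4).
M accepts in {p1, p3} and N accepts in {q1, q2, q3, q4}. The reachable pairs whose M-component is accepting are (p1, q2), (p1, q4), (p1, q1); in each of them the N-component is accepting too, so the product for L(M) \ L(N) (M-component accepting, N-component rejecting) has no reachable accepting pair and the difference is empty.
Hence every string in L(M) is also in L(N).

Yes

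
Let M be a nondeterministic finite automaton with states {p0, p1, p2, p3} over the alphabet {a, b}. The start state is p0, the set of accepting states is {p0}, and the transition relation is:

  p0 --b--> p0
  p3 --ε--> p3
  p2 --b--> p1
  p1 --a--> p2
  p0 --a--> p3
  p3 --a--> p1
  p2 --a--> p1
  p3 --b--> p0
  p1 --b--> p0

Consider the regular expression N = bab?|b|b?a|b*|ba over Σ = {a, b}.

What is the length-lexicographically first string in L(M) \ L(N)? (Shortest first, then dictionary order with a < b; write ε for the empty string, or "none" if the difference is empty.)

The string ab is accepted by M but not by N.
No shorter string lies in the difference, and ab is the lexicographically first length-2 string in L(M) \ L(N).

ab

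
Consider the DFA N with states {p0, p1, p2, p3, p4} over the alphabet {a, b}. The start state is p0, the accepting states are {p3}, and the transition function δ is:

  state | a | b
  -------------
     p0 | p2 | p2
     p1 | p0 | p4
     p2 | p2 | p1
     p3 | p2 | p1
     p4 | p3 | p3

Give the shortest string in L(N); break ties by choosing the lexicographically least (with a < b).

A breadth-first search from p0 reaches an accepting state first via the path p0 → p2 → p1 → p4 → p3 on input abba.
No string of length < 4 is accepted (BFS exhausts all shorter strings without reaching an accepting state), and abba is the lexicographically least accepting string of length 4.

abba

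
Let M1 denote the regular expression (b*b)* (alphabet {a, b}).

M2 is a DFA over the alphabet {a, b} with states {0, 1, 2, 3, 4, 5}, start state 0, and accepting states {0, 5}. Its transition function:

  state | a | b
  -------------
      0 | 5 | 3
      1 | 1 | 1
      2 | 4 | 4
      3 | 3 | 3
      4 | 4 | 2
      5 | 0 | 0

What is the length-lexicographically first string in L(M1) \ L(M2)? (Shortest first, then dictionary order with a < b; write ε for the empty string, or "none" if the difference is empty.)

b

The string b is accepted by M1 but not by M2.
No shorter string lies in the difference, and b is the lexicographically first length-1 string in L(M1) \ L(M2).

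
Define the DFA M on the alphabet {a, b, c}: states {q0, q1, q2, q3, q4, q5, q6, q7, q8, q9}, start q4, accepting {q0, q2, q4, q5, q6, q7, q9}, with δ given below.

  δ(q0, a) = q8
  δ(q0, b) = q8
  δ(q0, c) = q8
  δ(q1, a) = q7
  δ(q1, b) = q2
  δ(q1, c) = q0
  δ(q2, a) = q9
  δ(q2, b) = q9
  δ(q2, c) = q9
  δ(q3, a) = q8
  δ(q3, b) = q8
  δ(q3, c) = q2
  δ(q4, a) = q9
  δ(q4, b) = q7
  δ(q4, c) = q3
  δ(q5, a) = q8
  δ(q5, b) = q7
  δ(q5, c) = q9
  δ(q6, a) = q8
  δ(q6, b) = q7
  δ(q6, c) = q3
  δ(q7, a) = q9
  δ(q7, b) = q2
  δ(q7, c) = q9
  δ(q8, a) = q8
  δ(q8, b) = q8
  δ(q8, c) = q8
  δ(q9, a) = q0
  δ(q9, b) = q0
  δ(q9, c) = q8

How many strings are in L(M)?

31

The useful subgraph on states {q0, q2, q3, q4, q7, q9} is acyclic, so L(M) is finite; the longest accepting path visits 5 useful states, giving maximum string length 4.
Counting accepting paths from q4 by length: 1 of length 0, 2 of length 1, 6 of length 2, 10 of length 3, 12 of length 4. Total 31.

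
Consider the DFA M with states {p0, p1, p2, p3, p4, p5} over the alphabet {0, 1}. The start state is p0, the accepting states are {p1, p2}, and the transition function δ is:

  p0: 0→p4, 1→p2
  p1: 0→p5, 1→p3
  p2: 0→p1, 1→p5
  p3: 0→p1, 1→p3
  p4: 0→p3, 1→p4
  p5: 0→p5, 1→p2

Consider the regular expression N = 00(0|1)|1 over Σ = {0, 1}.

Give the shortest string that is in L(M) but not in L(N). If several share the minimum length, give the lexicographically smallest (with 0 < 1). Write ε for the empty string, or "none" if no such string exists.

The string 10 is accepted by M but not by N.
No shorter string lies in the difference, and 10 is the lexicographically first length-2 string in L(M) \ L(N).

10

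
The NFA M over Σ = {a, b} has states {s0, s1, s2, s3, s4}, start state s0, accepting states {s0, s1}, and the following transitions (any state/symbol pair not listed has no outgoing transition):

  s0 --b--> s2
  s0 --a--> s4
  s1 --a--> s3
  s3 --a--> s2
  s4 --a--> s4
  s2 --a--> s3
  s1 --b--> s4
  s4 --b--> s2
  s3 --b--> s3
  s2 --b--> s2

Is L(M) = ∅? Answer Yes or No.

No

The empty string ε is accepted: the run s0 ends in the accepting state s0.
Since at least one string is accepted, L(M) is not empty.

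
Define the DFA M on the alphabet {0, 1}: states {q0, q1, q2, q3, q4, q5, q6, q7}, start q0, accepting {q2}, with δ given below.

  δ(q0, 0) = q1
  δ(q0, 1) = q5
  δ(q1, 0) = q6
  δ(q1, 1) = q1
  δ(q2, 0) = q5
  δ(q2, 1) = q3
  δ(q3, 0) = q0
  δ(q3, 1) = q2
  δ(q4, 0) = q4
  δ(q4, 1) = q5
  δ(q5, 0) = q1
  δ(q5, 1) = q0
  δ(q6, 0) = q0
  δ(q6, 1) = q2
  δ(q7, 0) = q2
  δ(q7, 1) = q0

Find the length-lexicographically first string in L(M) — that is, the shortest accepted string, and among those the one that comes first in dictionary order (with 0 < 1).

001

A breadth-first search from q0 reaches an accepting state first via the path q0 → q1 → q6 → q2 on input 001.
No string of length < 3 is accepted (BFS exhausts all shorter strings without reaching an accepting state), and 001 is the lexicographically least accepting string of length 3.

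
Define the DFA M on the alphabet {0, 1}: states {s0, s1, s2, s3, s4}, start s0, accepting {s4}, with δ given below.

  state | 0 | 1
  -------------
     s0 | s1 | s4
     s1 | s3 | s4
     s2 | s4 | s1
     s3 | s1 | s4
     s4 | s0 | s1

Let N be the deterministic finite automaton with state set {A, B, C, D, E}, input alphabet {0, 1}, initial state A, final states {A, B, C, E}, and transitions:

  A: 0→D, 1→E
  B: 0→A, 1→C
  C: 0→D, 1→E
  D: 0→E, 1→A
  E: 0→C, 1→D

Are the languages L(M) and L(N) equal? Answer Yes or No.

The string 001 is accepted by M but rejected by N.
So L(M) ≠ L(N).

No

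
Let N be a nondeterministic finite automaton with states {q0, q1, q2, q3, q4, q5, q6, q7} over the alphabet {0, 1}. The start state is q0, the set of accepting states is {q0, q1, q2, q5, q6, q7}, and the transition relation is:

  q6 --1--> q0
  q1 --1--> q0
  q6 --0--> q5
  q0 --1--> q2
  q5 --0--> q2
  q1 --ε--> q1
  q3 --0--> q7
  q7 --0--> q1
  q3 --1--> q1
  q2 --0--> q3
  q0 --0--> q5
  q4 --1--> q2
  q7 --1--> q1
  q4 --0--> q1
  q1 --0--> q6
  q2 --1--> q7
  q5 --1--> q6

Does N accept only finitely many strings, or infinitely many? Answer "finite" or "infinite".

State q0 is reachable from the start and can reach an accepting state, and it lies on the cycle q0 → q2 → q3 → q1 → q0.
Traversing that cycle any number of times yields accepted strings of unbounded length, so the language is infinite.

infinite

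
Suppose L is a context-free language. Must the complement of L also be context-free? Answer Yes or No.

No

CFLs are closed under union, so if they were also closed under complement they would be closed under intersection by De Morgan (L₁ ∩ L₂ is the complement of the union of the complements). But {aⁿbⁿcᵐ} ∩ {aᵐbⁿcⁿ} = {aⁿbⁿcⁿ} is not context-free although both operands are.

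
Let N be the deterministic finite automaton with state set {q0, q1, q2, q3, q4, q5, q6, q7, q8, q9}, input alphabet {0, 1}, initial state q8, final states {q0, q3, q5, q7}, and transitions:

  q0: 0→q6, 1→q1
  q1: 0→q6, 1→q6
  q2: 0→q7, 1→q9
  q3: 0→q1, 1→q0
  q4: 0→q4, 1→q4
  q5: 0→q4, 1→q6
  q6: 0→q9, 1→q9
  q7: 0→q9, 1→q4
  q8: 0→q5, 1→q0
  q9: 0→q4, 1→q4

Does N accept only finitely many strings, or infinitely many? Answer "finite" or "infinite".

finite

The useful states (reachable from q8 and able to reach an accepting state) are {q0, q5, q8}.
Restricted to these states the transition graph has no cycle, so every accepting path has bounded length and L is finite.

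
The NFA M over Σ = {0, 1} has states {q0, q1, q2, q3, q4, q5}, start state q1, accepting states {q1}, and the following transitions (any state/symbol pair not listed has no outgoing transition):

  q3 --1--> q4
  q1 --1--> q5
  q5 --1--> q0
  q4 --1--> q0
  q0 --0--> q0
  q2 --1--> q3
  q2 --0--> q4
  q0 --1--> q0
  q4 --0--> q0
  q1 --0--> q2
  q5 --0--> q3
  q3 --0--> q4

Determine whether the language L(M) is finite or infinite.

The useful states (reachable from q1 and able to reach an accepting state) are {q1}.
Restricted to these states the transition graph has no cycle, so every accepting path has bounded length and L is finite.

finite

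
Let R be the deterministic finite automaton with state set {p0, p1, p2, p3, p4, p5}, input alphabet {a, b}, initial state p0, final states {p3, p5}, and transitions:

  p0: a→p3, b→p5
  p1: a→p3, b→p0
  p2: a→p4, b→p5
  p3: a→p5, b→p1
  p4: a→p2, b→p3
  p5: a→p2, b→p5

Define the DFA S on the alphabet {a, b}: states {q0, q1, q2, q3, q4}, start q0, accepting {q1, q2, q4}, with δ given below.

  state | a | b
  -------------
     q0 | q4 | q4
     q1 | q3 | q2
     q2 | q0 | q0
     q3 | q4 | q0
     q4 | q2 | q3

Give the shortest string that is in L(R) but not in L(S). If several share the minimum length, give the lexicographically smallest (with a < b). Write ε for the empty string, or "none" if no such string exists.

bb

The string bb is accepted by R but not by S.
No shorter string lies in the difference, and bb is the lexicographically first length-2 string in L(R) \ L(S).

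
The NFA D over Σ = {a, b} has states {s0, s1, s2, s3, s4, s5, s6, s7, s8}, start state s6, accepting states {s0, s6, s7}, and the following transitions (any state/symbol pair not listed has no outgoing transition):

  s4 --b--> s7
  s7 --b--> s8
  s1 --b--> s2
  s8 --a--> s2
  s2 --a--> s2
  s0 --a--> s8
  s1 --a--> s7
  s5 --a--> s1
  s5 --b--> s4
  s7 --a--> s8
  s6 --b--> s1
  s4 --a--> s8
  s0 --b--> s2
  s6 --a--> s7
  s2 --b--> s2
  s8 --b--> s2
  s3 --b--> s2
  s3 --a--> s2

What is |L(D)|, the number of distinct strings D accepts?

The useful subgraph on states {s1, s6, s7} is acyclic, so L(D) is finite; the longest accepting path visits 3 useful states, giving maximum string length 2.
Counting accepting paths from s6 by length: 1 of length 0, 1 of length 1, 1 of length 2. Total 3.

3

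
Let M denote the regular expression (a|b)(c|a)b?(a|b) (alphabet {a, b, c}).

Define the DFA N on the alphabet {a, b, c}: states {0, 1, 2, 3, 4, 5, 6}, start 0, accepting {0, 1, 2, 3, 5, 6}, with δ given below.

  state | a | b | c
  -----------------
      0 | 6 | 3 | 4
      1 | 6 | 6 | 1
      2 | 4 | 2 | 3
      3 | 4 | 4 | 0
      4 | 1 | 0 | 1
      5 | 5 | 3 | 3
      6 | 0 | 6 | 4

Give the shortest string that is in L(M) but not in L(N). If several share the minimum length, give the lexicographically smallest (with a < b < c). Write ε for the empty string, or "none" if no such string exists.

The string aaba is accepted by M but not by N.
No shorter string lies in the difference, and aaba is the lexicographically first length-4 string in L(M) \ L(N).

aaba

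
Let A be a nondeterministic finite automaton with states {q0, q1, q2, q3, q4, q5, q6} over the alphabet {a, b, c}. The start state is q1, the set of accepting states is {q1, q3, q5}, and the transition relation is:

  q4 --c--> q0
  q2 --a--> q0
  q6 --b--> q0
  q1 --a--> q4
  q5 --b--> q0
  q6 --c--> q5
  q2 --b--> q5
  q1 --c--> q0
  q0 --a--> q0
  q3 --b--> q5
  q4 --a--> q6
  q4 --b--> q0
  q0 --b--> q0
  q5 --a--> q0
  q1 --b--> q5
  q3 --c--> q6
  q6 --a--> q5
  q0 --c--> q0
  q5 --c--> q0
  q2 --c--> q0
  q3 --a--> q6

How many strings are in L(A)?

4

The useful subgraph on states {q1, q4, q5, q6} is acyclic, so L(A) is finite; the longest accepting path visits 4 useful states, giving maximum string length 3.
Counting accepting paths from q1 by length: 1 of length 0, 1 of length 1, 2 of length 3. Total 4.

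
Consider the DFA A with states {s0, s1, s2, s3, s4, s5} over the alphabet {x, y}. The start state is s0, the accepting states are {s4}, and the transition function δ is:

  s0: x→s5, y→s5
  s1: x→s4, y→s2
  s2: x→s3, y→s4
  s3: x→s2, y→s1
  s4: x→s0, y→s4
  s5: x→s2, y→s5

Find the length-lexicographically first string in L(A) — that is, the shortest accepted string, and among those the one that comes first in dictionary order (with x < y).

xxy

A breadth-first search from s0 reaches an accepting state first via the path s0 → s5 → s2 → s4 on input xxy.
No string of length < 3 is accepted (BFS exhausts all shorter strings without reaching an accepting state), and xxy is the lexicographically least accepting string of length 3.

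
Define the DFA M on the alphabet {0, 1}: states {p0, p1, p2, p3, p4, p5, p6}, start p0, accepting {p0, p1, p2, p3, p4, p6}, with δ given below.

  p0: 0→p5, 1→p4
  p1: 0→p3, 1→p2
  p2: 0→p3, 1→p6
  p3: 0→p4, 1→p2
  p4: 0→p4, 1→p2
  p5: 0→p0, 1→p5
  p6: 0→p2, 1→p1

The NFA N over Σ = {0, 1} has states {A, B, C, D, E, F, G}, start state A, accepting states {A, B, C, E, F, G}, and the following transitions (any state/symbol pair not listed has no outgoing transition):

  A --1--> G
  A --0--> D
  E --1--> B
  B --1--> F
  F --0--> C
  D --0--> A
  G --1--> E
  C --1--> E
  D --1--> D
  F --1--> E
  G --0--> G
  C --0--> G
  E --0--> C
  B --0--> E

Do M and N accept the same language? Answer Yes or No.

Exploring the product automaton M × N from the start pair (p0, A), following both machines on each input symbol, reaches 7 state pairs: (p0, A), (p5, D), (p4, G), (p2, E), (p3, C), (p6, B), (p1, F).
M accepts in {p0, p1, p2, p3, p4, p6} and N accepts in {A, B, C, E, F, G}. In every reachable pair the two components are either both accepting — (p0, A), (p4, G), (p2, E), (p3, C), (p6, B), (p1, F) — or both non-accepting, so no string is accepted by exactly one of the machines: L(M) \ L(N) and L(N) \ L(M) are both empty.
Hence every string is accepted by M iff it is accepted by N, and the two languages coincide.

Yes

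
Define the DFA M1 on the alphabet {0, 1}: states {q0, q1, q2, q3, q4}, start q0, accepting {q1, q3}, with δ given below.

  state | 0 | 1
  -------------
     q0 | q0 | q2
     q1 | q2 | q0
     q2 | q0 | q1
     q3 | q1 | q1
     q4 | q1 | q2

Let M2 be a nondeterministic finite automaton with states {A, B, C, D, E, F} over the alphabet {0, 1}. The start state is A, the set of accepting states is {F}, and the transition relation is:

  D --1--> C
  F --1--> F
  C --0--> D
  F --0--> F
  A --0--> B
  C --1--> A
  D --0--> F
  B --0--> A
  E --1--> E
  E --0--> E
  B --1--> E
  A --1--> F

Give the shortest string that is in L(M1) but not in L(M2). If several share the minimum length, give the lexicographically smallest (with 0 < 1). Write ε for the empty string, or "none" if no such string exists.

The string 011 is accepted by M1 but not by M2.
No shorter string lies in the difference, and 011 is the lexicographically first length-3 string in L(M1) \ L(M2).

011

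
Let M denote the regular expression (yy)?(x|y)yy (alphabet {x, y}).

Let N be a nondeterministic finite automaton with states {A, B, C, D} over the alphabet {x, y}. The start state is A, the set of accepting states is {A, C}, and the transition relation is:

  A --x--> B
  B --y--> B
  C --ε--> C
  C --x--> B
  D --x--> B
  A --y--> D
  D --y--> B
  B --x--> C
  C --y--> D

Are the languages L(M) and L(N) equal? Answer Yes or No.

The string xyy is accepted by M but rejected by N.
So L(M) ≠ L(N).

No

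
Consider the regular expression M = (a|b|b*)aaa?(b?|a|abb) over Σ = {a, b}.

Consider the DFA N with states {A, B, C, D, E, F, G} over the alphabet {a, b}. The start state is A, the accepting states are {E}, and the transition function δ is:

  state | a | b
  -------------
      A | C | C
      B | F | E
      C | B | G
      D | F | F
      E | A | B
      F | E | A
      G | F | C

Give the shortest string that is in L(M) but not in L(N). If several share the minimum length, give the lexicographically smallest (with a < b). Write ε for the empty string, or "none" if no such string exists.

The string aa is accepted by M but not by N.
No shorter string lies in the difference, and aa is the lexicographically first length-2 string in L(M) \ L(N).

aa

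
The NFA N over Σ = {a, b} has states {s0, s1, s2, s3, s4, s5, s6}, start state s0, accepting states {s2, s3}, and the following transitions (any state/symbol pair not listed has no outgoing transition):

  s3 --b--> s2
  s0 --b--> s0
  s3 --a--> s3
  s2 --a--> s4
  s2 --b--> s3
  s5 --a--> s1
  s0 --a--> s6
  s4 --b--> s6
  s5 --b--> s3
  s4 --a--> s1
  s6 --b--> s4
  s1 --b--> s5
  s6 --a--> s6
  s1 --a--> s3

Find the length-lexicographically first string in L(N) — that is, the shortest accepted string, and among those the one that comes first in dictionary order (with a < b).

A breadth-first search from s0 reaches an accepting state first via the path s0 → s6 → s4 → s1 → s3 on input abaa.
No string of length < 4 is accepted (BFS exhausts all shorter strings without reaching an accepting state), and abaa is the lexicographically least accepting string of length 4.

abaa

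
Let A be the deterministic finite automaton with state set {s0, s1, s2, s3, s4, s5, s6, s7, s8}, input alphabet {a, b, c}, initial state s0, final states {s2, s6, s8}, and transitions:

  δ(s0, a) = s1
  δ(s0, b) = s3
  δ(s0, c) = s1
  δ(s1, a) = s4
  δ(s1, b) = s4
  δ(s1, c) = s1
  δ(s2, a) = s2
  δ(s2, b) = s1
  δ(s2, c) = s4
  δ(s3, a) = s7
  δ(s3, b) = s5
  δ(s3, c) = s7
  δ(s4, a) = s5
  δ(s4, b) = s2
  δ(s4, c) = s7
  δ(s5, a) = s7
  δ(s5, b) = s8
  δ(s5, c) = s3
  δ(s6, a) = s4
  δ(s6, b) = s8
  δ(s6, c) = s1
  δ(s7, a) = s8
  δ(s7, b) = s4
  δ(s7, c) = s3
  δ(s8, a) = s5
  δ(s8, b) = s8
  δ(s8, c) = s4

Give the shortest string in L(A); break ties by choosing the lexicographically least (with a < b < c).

A breadth-first search from s0 reaches an accepting state first via the path s0 → s1 → s4 → s2 on input aab.
No string of length < 3 is accepted (BFS exhausts all shorter strings without reaching an accepting state), and aab is the lexicographically least accepting string of length 3.

aab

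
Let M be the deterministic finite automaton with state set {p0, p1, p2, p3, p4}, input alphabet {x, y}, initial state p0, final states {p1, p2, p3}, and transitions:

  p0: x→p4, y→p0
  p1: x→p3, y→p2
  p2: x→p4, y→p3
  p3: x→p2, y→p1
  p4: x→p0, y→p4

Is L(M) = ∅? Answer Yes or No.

The states reachable from the start state are {p0, p4}.
None of the accepting states {p1, p2, p3} is reachable, so no string is accepted and L(M) = ∅.

Yes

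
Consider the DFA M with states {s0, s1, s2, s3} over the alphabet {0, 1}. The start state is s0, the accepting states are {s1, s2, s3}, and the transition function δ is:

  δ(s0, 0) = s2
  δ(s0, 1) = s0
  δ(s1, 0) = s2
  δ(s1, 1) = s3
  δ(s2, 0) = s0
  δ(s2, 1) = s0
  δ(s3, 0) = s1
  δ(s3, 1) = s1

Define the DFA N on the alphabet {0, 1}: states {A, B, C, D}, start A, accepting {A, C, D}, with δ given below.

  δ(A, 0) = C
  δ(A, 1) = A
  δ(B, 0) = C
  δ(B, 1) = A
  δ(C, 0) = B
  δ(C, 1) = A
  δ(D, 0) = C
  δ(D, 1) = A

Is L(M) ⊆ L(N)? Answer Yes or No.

Exploring the product automaton M × N from the start pair (s0, A), following both machines on each input symbol, reaches 3 state pairs: (s0, A), (s2, C), (s0, B).
M accepts in {s1, s2, s3} and N accepts in {A, C, D}. The reachable pairs whose M-component is accepting are (s2, C); in each of them the N-component is accepting too, so the product for L(M) \ L(N) (M-component accepting, N-component rejecting) has no reachable accepting pair and the difference is empty.
Hence every string in L(M) is also in L(N).

Yes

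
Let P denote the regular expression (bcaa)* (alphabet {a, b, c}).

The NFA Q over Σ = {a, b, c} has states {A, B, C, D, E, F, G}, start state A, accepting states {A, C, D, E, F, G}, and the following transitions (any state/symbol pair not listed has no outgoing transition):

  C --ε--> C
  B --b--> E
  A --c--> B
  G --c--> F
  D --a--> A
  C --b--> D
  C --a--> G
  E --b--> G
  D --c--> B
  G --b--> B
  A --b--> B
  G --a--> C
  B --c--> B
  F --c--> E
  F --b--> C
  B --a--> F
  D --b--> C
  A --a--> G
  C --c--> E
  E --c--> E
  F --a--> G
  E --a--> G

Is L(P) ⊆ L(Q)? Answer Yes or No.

Converting the expression P to a DFA (subset construction, then merging equivalent states) gives the minimal DFA with states {p0, p1, p2, p3, p4}, start state p0, accepting states {p0} and transitions p0: a→p1, b→p2, c→p1; p1: a→p1, b→p1, c→p1; p2: a→p1, b→p1, c→p3; p3: a→p4, b→p1, c→p1; p4: a→p0, b→p1, c→p1.
Exploring the product automaton P × Q from the start pair (p0, A), following both machines on each input symbol, reaches 12 state pairs: (p0, A), (p1, G), (p2, B), (p1, B), (p1, C), (p1, F), (p1, E), (p3, B), (p1, D), (p4, F), (p1, A), (p0, G).
P accepts in {p0} and Q accepts in {A, C, D, E, F, G}. The reachable pairs whose P-component is accepting are (p0, A), (p0, G); in each of them the Q-component is accepting too, so the product for L(P) \ L(Q) (P-component accepting, Q-component rejecting) has no reachable accepting pair and the difference is empty.
Hence every string in L(P) is also in L(Q).

Yes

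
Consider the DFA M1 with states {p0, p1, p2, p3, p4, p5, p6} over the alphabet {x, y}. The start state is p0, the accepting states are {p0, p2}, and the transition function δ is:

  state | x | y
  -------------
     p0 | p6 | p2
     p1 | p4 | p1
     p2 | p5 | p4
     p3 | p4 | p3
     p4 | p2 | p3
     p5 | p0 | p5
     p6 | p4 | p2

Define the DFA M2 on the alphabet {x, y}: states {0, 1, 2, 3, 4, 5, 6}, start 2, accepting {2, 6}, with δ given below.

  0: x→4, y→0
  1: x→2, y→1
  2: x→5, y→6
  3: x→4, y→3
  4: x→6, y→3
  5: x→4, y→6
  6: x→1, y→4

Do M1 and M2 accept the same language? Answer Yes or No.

Exploring the product automaton M1 × M2 from the start pair (p0, 2), following both machines on each input symbol, reaches 6 state pairs: (p0, 2), (p6, 5), (p2, 6), (p4, 4), (p5, 1), (p3, 3).
M1 accepts in {p0, p2} and M2 accepts in {2, 6}. In every reachable pair the two components are either both accepting — (p0, 2), (p2, 6) — or both non-accepting, so no string is accepted by exactly one of the machines: L(M1) \ L(M2) and L(M2) \ L(M1) are both empty.
Hence every string is accepted by M1 iff it is accepted by M2, and the two languages coincide.

Yes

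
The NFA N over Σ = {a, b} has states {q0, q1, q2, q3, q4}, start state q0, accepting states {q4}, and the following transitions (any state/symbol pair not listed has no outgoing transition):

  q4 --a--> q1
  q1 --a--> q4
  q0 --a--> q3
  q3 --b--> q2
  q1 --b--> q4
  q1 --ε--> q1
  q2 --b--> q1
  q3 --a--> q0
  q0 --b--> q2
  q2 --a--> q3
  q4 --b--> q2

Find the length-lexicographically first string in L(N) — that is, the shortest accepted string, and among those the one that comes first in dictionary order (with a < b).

A breadth-first search from q0 reaches an accepting state first via the path q0 → q2 → q1 → q4 on input bba.
No string of length < 3 is accepted (BFS exhausts all shorter strings without reaching an accepting state), and bba is the lexicographically least accepting string of length 3.

bba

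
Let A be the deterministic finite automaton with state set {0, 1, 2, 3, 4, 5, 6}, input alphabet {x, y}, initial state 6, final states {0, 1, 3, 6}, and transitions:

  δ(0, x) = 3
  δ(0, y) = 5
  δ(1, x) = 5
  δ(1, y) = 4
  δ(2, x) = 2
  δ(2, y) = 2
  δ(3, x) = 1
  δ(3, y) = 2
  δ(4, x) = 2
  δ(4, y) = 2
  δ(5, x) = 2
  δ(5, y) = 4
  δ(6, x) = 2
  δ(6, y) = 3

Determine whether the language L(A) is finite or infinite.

The useful states (reachable from 6 and able to reach an accepting state) are {1, 3, 6}.
Restricted to these states the transition graph has no cycle, so every accepting path has bounded length and L is finite.

finite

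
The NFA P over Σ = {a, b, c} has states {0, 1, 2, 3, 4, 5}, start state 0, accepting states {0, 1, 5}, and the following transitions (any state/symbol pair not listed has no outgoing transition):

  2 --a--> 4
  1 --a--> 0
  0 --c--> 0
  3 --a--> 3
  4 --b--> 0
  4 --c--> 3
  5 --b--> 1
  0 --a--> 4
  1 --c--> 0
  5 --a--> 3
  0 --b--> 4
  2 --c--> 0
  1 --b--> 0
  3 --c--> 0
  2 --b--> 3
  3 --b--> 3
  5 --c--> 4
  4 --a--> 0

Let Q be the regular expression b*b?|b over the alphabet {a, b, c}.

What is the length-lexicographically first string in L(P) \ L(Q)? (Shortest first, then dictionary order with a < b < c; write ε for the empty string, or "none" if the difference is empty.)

The string c is accepted by P but not by Q.
No shorter string lies in the difference, and c is the lexicographically first length-1 string in L(P) \ L(Q).

c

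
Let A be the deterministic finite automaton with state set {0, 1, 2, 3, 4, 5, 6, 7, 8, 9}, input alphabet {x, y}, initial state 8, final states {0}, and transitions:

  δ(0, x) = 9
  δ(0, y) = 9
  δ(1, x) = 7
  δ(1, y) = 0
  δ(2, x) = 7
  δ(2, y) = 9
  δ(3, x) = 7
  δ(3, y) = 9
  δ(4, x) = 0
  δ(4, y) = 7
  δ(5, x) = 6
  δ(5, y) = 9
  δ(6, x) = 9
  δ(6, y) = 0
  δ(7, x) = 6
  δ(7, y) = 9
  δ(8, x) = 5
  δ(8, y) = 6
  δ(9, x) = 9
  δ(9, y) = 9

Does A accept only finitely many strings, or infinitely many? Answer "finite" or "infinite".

finite

The useful states (reachable from 8 and able to reach an accepting state) are {0, 5, 6, 8}.
Restricted to these states the transition graph has no cycle, so every accepting path has bounded length and L is finite.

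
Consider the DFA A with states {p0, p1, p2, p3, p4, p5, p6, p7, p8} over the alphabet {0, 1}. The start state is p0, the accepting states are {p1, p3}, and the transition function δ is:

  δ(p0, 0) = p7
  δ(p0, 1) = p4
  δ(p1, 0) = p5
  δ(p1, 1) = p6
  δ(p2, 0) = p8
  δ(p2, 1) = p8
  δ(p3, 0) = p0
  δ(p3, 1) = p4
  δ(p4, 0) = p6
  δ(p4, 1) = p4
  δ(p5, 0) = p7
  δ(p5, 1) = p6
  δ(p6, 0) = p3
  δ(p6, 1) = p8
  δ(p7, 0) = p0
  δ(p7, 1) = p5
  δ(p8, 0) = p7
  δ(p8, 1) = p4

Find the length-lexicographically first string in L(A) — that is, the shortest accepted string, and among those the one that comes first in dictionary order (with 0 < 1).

100

A breadth-first search from p0 reaches an accepting state first via the path p0 → p4 → p6 → p3 on input 100.
No string of length < 3 is accepted (BFS exhausts all shorter strings without reaching an accepting state), and 100 is the lexicographically least accepting string of length 3.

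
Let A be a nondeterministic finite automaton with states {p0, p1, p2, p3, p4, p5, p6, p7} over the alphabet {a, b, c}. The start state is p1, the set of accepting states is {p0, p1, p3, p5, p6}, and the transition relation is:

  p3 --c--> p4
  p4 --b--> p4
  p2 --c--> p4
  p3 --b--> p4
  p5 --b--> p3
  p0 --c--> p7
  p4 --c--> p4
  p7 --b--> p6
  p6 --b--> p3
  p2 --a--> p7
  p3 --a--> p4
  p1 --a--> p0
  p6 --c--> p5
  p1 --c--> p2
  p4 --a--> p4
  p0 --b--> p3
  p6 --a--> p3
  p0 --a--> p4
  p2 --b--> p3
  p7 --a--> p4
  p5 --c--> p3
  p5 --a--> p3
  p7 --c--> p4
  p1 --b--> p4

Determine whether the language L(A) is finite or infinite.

finite

The useful states (reachable from p1 and able to reach an accepting state) are {p0, p1, p2, p3, p5, p6, p7}.
Restricted to these states the transition graph has no cycle, so every accepting path has bounded length and L is finite.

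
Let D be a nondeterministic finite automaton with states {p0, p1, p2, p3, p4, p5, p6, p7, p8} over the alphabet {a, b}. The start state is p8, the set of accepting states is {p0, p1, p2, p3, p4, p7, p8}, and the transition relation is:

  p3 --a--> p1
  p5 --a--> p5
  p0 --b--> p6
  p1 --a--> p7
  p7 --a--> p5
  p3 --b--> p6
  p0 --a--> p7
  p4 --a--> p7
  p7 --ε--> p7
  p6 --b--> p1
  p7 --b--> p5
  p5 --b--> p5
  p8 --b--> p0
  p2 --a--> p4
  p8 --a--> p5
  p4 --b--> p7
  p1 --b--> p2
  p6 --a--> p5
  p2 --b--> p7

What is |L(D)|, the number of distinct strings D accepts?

10

The useful subgraph on states {p0, p1, p2, p4, p6, p7, p8} is acyclic, so L(D) is finite; the longest accepting path visits 7 useful states, giving maximum string length 6.
Counting accepting paths from p8 by length: 1 of length 0, 1 of length 1, 1 of length 2, 1 of length 3, 2 of length 4, 2 of length 5, 2 of length 6. Total 10.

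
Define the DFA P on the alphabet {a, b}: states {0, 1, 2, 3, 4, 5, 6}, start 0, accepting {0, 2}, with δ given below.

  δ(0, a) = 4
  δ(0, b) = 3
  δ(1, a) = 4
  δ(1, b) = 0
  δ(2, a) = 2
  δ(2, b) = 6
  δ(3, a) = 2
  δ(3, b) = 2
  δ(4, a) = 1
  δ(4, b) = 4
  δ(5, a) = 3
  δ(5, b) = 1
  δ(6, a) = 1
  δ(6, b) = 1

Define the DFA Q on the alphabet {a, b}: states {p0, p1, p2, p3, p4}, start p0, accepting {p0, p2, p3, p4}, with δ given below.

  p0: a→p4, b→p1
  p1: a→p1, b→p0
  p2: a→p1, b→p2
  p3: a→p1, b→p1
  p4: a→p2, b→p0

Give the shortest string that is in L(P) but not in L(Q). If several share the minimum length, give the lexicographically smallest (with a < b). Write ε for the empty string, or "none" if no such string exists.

The string ba is accepted by P but not by Q.
No shorter string lies in the difference, and ba is the lexicographically first length-2 string in L(P) \ L(Q).

ba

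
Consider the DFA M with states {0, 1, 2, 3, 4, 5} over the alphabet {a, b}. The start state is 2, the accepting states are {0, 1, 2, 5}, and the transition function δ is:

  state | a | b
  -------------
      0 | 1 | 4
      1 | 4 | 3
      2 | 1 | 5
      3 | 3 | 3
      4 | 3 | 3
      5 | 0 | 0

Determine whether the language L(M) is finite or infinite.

The useful states (reachable from 2 and able to reach an accepting state) are {0, 1, 2, 5}.
Restricted to these states the transition graph has no cycle, so every accepting path has bounded length and L is finite.

finite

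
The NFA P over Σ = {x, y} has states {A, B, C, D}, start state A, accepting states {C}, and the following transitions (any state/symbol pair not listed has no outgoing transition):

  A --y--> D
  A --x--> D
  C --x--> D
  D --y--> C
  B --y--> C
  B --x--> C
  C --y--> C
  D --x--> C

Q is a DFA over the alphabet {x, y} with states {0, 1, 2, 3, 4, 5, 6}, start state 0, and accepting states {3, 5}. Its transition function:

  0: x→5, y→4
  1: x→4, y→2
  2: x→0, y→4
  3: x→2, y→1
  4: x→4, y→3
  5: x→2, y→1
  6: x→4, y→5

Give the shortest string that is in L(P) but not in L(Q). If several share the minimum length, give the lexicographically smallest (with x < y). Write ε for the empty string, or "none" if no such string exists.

xx

The string xx is accepted by P but not by Q.
No shorter string lies in the difference, and xx is the lexicographically first length-2 string in L(P) \ L(Q).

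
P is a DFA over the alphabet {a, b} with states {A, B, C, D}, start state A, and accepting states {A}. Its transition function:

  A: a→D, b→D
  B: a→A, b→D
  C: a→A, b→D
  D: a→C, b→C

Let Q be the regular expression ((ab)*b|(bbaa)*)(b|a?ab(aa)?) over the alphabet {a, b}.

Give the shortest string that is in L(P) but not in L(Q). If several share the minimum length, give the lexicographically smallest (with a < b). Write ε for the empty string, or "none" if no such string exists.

The empty string ε is accepted by P but not by Q.
Since ε is the unique shortest string, it is the required witness.

ε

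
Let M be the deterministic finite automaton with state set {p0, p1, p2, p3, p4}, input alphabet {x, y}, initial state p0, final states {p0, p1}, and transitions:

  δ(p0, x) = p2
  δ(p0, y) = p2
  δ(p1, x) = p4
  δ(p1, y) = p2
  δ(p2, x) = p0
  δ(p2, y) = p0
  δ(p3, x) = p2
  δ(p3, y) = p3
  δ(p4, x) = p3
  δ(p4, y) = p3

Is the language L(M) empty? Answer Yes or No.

No

The empty string ε is accepted: the run p0 ends in the accepting state p0.
Since at least one string is accepted, L(M) is not empty.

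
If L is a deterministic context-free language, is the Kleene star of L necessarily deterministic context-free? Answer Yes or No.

No

L = {c aⁿbⁿ : n≥0} ∪ {cc aⁿb²ⁿ : n≥0} is a DCFL (the number of leading c's fixes which ratio the DPDA checks), but L* is not. Every word of L starts with c, so in a factorisation of the string cc aⁱbʲ (i≥1) into words of L each factor begins at one of the two c's: either the whole string is a single word of L (forcing j = 2i), or it splits as c · (c aⁱbʲ) with c ∈ L (take n = 0) and c aⁱbʲ ∈ L (forcing j = i). Thus L* ∩ cca⁺b* = {cc aⁿbⁿ : n≥1} ∪ {cc aⁿb²ⁿ : n≥1}. A DPDA for L* would give one for this intersection with a regular set, and, started from its configuration after reading cc, one for {aⁿbⁿ : n≥1} ∪ {aⁿb²ⁿ : n≥1}, which no deterministic PDA accepts (a DPDA for it would have a single run on aⁿb²ⁿ, accepting after the prefix aⁿbⁿ and accepting again after n more b's; an ordinary PDA that simulates it on a's and b's and, at any moment when it is accepting, may switch to reading only a fresh letter d while feeding each d to the simulation as a b, would accept aⁱbʲdᵏ (k≥1) exactly when both aⁱbʲ and aⁱbʲ⁺ᵏ are in the language, i.e. its language intersected with the regular set a*b*d⁺ would be exactly {aⁿbⁿdⁿ : n≥1} — impossible, since context-free languages are closed under intersection with regular sets and {aⁿbⁿdⁿ} is not context-free). So L* is not a DCFL.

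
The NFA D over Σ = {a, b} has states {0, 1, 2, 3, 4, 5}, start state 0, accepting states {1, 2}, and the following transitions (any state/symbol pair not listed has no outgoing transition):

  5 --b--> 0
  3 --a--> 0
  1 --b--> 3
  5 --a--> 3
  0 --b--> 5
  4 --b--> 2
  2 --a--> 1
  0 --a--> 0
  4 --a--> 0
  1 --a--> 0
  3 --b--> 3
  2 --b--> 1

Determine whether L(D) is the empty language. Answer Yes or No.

Yes

The states reachable from the start state are {0, 3, 5}.
None of the accepting states {1, 2} is reachable, so no string is accepted and L(D) = ∅.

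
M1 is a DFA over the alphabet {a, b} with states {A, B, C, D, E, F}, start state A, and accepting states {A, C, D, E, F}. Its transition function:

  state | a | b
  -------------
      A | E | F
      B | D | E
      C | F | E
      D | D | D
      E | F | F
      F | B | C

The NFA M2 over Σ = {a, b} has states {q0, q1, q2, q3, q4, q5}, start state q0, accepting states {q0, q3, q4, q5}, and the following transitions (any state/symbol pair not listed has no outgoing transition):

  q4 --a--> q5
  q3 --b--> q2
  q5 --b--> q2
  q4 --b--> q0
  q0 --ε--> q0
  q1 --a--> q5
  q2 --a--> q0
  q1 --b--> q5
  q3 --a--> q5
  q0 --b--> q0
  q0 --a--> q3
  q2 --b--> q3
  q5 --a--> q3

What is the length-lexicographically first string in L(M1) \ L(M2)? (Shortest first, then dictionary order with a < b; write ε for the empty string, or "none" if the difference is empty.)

The string ab is accepted by M1 but not by M2.
No shorter string lies in the difference, and ab is the lexicographically first length-2 string in L(M1) \ L(M2).

ab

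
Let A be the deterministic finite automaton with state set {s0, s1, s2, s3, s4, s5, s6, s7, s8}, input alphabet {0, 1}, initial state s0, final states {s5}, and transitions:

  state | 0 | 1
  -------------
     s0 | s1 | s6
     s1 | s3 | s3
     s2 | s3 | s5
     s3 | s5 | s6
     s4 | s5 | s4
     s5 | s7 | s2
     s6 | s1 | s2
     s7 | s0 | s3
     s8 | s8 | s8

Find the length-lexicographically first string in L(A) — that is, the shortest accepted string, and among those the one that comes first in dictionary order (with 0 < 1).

000

A breadth-first search from s0 reaches an accepting state first via the path s0 → s1 → s3 → s5 on input 000.
No string of length < 3 is accepted (BFS exhausts all shorter strings without reaching an accepting state), and 000 is the lexicographically least accepting string of length 3.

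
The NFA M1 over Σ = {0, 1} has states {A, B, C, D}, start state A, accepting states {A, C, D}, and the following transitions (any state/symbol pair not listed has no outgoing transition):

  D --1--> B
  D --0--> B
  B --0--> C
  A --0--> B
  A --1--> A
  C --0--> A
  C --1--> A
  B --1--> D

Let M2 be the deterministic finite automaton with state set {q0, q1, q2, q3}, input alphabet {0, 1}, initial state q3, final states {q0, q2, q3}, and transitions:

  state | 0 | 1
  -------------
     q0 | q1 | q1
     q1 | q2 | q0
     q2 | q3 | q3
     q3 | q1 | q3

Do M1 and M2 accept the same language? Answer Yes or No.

Yes

Exploring the product automaton M1 × M2 from the start pair (A, q3), following both machines on each input symbol, reaches 4 state pairs: (A, q3), (B, q1), (C, q2), (D, q0).
M1 accepts in {A, C, D} and M2 accepts in {q0, q2, q3}. In every reachable pair the two components are either both accepting — (A, q3), (C, q2), (D, q0) — or both non-accepting, so no string is accepted by exactly one of the machines: L(M1) \ L(M2) and L(M2) \ L(M1) are both empty.
Hence every string is accepted by M1 iff it is accepted by M2, and the two languages coincide.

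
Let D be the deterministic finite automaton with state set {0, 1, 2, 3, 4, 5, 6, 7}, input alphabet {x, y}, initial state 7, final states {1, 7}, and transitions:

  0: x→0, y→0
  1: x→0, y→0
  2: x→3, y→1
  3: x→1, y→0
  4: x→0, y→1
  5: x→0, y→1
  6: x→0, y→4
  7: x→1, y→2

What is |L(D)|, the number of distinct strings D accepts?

The useful subgraph on states {1, 2, 3, 7} is acyclic, so L(D) is finite; the longest accepting path visits 4 useful states, giving maximum string length 3.
Counting accepting paths from 7 by length: 1 of length 0, 1 of length 1, 1 of length 2, 1 of length 3. Total 4.

4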